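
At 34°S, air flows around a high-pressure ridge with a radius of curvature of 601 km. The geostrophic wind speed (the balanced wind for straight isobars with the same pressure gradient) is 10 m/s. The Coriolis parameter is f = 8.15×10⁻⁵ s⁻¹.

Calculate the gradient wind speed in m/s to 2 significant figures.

Around a high, pressure-gradient force acts outward with centrifugal, so Coriolis balances both:
fV = (1/ρ)|∂P/∂n| + V²/R  →  V² − fR·V + fR·V_g = 0
With fR = 8.15×10⁻⁵ × 601×10³ m = 49.0 m/s:
V = [fR − √((fR)² − 4 fR V_g)]/2 = [49.0 − √(49.0² − 4×49.0×10)]/2 = 14 m/s
Supergeostrophic (V > V_g = 10 m/s), as expected around a high.

14 m/s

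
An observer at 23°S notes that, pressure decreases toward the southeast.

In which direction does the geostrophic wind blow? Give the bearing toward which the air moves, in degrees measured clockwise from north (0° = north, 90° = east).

045°

The pressure-gradient force points toward the southeast (bearing 135°).
Geostrophic balance: in the Southern Hemisphere the Coriolis force deflects motion to the left, so the geostrophic wind blows 90° to the left of the pressure-gradient force (low pressure on the right).
Rotating 135° by 90° counterclockwise gives 045° — the wind blows toward the northeast.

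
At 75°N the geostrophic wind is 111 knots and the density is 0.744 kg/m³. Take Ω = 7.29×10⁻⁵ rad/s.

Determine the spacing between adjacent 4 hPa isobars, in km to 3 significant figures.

66.9 km

Coriolis parameter at 75°N:
f = 2Ω sin φ = 2 × 7.29×10⁻⁵ × sin 75° = 1.41×10⁻⁴ s⁻¹
Wind speed in SI: 111 knots = 57.1 m/s
Geostrophic balance rearranged: |∂P/∂n| = f ρ V_g
|∂P/∂n| = 1.41×10⁻⁴ × 0.744 × 57.1 = 5.98×10⁻³ Pa/m
Isobar spacing: Δn = ΔP/|∂P/∂n| = 400 Pa / 5.98×10⁻³ Pa/m = 66854 m ≈ 66.9 km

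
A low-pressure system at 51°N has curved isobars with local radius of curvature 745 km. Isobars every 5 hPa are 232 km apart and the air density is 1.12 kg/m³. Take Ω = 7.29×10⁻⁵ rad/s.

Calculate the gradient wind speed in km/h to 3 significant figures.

Coriolis parameter at 51°N:
f = 2Ω sin φ = 2 × 7.29×10⁻⁵ × sin 51° = 1.13×10⁻⁴ s⁻¹
Pressure gradient: |∂P/∂n| = 500 Pa / 232000 m = 2.16×10⁻³ Pa/m
Geostrophic speed: V_g = |∂P/∂n|/(fρ) = 2.16×10⁻³/(1.13×10⁻⁴ × 1.12) = 17.0 m/s
Around a low, centrifugal force acts outward with Coriolis, so pressure-gradient force balances both:
(1/ρ)|∂P/∂n| = fV + V²/R  →  V² + fR·V − fR·V_g = 0
With fR = 1.13×10⁻⁴ × 745×10³ m = 84.4 m/s:
V = [−fR + √((fR)² + 4 fR V_g)]/2 = [−84.4 + √(84.4² + 4×84.4×17)]/2 = 14.5 m/s
Subgeostrophic (V < V_g = 17 m/s), as expected around a low.
Converting: 14.5 m/s × 3.6 = 52.2 km/h

52.2 km/h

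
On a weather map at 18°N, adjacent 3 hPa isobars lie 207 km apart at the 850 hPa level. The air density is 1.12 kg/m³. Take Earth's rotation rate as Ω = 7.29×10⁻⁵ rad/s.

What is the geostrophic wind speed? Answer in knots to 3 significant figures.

55.8 knots

Coriolis parameter at 18°N:
f = 2Ω sin φ = 2 × 7.29×10⁻⁵ × sin 18° = 4.51×10⁻⁵ s⁻¹
Pressure gradient: |∂P/∂n| = 300 Pa / 207000 m = 1.45×10⁻³ Pa/m
Geostrophic balance (pressure-gradient force = Coriolis force):
V_g = (1/(fρ)) |∂P/∂n| = 1.45×10⁻³ / (4.51×10⁻⁵ × 1.12) = 28.7 m/s
Converting: 28.7 m/s × 1.944 = 55.8 knots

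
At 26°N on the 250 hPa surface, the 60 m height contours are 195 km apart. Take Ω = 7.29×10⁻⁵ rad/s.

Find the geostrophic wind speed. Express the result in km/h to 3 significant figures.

Coriolis parameter at 26°N:
f = 2Ω sin φ = 2 × 7.29×10⁻⁵ × sin 26° = 6.39×10⁻⁵ s⁻¹
Height gradient: |∂Z/∂n| = 60 m / 195000 m = 3.08×10⁻⁴
On a pressure surface, geostrophic balance gives V_g = (g/f)|∂Z/∂n|:
V_g = 9.81 × 3.08×10⁻⁴ / 6.39×10⁻⁵ = 47.2 m/s
Converting: 47.2 m/s × 3.6 = 170 km/h

170 km/h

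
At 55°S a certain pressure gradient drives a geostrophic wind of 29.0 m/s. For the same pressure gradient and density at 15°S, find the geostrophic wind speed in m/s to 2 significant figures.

With the same pressure gradient and density, V_g ∝ 1/f ∝ 1/sin φ.
V₂ = V₁ · sin φ₁ / sin φ₂ = 29.0 × sin 55° / sin 15°
V₂ = 29.0 × 0.8192/0.2588 = 92 m/s

92 m/s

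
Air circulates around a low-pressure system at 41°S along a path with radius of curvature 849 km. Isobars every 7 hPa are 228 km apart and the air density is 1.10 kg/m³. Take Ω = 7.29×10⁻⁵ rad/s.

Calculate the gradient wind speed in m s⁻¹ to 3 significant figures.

Coriolis parameter at 41°S:
f = 2Ω sin φ = 2 × 7.29×10⁻⁵ × sin 41° = 9.57×10⁻⁵ s⁻¹
Pressure gradient: |∂P/∂n| = 700 Pa / 228000 m = 3.07×10⁻³ Pa/m
Geostrophic speed: V_g = |∂P/∂n|/(fρ) = 3.07×10⁻³/(9.57×10⁻⁵ × 1.10) = 29.2 m/s
Around a low, centrifugal force acts outward with Coriolis, so pressure-gradient force balances both:
(1/ρ)|∂P/∂n| = fV + V²/R  →  V² + fR·V − fR·V_g = 0
With fR = 9.57×10⁻⁵ × 849×10³ m = 81.2 m/s:
V = [−fR + √((fR)² + 4 fR V_g)]/2 = [−81.2 + √(81.2² + 4×81.2×29.2)]/2 = 22.8 m/s
Subgeostrophic (V < V_g = 29.2 m/s), as expected around a low.

22.8 m s⁻¹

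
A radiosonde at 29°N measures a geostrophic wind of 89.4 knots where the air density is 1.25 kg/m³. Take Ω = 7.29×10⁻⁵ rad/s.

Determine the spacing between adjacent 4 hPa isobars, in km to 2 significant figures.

Coriolis parameter at 29°N:
f = 2Ω sin φ = 2 × 7.29×10⁻⁵ × sin 29° = 7.07×10⁻⁵ s⁻¹
Wind speed in SI: 89.4 knots = 46.0 m/s
Geostrophic balance rearranged: |∂P/∂n| = f ρ V_g
|∂P/∂n| = 7.07×10⁻⁵ × 1.25 × 46.0 = 4.06×10⁻³ Pa/m
Isobar spacing: Δn = ΔP/|∂P/∂n| = 400 Pa / 4.06×10⁻³ Pa/m = 98434 m ≈ 98 km

98 km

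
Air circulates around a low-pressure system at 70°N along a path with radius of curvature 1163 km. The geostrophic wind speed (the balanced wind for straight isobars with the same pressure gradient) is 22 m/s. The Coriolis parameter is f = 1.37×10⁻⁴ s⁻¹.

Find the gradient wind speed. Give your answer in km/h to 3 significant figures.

Around a low, centrifugal force acts outward with Coriolis, so pressure-gradient force balances both:
(1/ρ)|∂P/∂n| = fV + V²/R  →  V² + fR·V − fR·V_g = 0
With fR = 1.37×10⁻⁴ × 1163×10³ m = 159 m/s:
V = [−fR + √((fR)² + 4 fR V_g)]/2 = [−159 + √(159² + 4×159×22)]/2 = 19.6 m/s
Subgeostrophic (V < V_g = 22 m/s), as expected around a low.
Converting: 19.6 m/s × 3.6 = 70.5 km/h

70.5 km/h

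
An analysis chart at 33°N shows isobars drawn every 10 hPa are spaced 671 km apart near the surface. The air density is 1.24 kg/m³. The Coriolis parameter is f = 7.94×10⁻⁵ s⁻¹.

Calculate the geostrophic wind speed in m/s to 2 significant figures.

Pressure gradient: |∂P/∂n| = 1000 Pa / 671000 m = 1.49×10⁻³ Pa/m
Geostrophic balance (pressure-gradient force = Coriolis force):
V_g = (1/(fρ)) |∂P/∂n| = 1.49×10⁻³ / (7.94×10⁻⁵ × 1.24) = 15.1 m/s

15 m/s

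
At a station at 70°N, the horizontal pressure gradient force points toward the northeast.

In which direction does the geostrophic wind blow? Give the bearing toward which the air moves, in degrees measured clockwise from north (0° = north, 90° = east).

135°

The pressure-gradient force points toward the northeast (bearing 045°).
Geostrophic balance: in the Northern Hemisphere the Coriolis force deflects motion to the right, so the geostrophic wind blows 90° to the right of the pressure-gradient force (low pressure on the left).
Rotating 045° by 90° clockwise gives 135° — the wind blows toward the southeast.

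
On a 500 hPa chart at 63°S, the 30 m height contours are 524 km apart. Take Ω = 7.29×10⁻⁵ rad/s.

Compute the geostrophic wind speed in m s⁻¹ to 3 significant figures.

Coriolis parameter at 63°S:
f = 2Ω sin φ = 2 × 7.29×10⁻⁵ × sin 63° = 1.30×10⁻⁴ s⁻¹
Height gradient: |∂Z/∂n| = 30 m / 524000 m = 5.73×10⁻⁵
On a pressure surface, geostrophic balance gives V_g = (g/f)|∂Z/∂n|:
V_g = 9.81 × 5.73×10⁻⁵ / 1.30×10⁻⁴ = 4.32 m/s

4.32 m s⁻¹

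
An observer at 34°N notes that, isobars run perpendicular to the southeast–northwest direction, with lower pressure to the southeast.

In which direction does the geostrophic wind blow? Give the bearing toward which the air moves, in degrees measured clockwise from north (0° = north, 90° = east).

225°

The pressure-gradient force points toward the southeast (bearing 135°).
Geostrophic balance: in the Northern Hemisphere the Coriolis force deflects motion to the right, so the geostrophic wind blows 90° to the right of the pressure-gradient force (low pressure on the left).
Rotating 135° by 90° clockwise gives 225° — the wind blows toward the southwest.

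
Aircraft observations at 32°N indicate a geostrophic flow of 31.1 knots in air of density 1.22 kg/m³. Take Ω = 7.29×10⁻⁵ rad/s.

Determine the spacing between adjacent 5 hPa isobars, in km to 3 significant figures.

332 km

Coriolis parameter at 32°N:
f = 2Ω sin φ = 2 × 7.29×10⁻⁵ × sin 32° = 7.73×10⁻⁵ s⁻¹
Wind speed in SI: 31.1 knots = 16.0 m/s
Geostrophic balance rearranged: |∂P/∂n| = f ρ V_g
|∂P/∂n| = 7.73×10⁻⁵ × 1.22 × 16.0 = 1.51×10⁻³ Pa/m
Isobar spacing: Δn = ΔP/|∂P/∂n| = 500 Pa / 1.51×10⁻³ Pa/m = 331546 m ≈ 332 km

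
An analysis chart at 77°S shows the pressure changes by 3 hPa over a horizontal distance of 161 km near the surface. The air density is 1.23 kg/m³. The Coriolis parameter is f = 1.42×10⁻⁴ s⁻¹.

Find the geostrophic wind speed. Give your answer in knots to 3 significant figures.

Pressure gradient: |∂P/∂n| = 300 Pa / 161000 m = 1.86×10⁻³ Pa/m
Geostrophic balance (pressure-gradient force = Coriolis force):
V_g = (1/(fρ)) |∂P/∂n| = 1.86×10⁻³ / (1.42×10⁻⁴ × 1.23) = 10.7 m/s
Converting: 10.7 m/s × 1.944 = 20.7 knots

20.7 knots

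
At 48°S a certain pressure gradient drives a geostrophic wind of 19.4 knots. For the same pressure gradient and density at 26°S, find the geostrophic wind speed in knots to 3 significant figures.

32.9 knots

With the same pressure gradient and density, V_g ∝ 1/f ∝ 1/sin φ.
V₂ = V₁ · sin φ₁ / sin φ₂ = 19.4 × sin 48° / sin 26°
V₂ = 19.4 × 0.7431/0.4384 = 32.9 knots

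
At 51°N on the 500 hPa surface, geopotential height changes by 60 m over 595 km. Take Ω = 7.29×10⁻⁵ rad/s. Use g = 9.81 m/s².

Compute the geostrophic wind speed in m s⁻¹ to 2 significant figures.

Coriolis parameter at 51°N:
f = 2Ω sin φ = 2 × 7.29×10⁻⁵ × sin 51° = 1.13×10⁻⁴ s⁻¹
Height gradient: |∂Z/∂n| = 60 m / 595000 m = 1.01×10⁻⁴
On a pressure surface, geostrophic balance gives V_g = (g/f)|∂Z/∂n|:
V_g = 9.81 × 1.01×10⁻⁴ / 1.13×10⁻⁴ = 8.73 m/s

8.7 m s⁻¹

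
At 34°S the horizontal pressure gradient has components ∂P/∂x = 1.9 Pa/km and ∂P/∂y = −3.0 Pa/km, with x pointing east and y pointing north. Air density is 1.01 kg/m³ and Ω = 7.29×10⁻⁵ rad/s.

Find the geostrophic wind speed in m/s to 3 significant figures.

43.1 m/s

Coriolis parameter at 34°S:
f = 2Ω sin φ = 2 × 7.29×10⁻⁵ × sin 34° = 8.15×10⁻⁵ s⁻¹
In the Southern Hemisphere f is negative: f = −8.15×10⁻⁵ s⁻¹.
Component geostrophic relations (x east, y north):
u_g = −(1/(fρ)) ∂P/∂y,  v_g = (1/(fρ)) ∂P/∂x
u_g = −(−3.0×10⁻³)/(−8.15×10⁻⁵ × 1.01) = −36.4 m/s;  v_g = (1.9×10⁻³)/(−8.15×10⁻⁵ × 1.01) = −23.1 m/s
|V_g| = √(u_g² + v_g²) = 43.1 m/s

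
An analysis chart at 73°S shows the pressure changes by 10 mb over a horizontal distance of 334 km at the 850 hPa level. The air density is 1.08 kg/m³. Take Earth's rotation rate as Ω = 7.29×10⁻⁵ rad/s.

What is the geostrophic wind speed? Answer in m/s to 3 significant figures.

Coriolis parameter at 73°S:
f = 2Ω sin φ = 2 × 7.29×10⁻⁵ × sin 73° = 1.39×10⁻⁴ s⁻¹
Pressure gradient: |∂P/∂n| = 1000 Pa / 334000 m = 2.99×10⁻³ Pa/m
Geostrophic balance (pressure-gradient force = Coriolis force):
V_g = (1/(fρ)) |∂P/∂n| = 2.99×10⁻³ / (1.39×10⁻⁴ × 1.08) = 19.9 m/s

19.9 m/s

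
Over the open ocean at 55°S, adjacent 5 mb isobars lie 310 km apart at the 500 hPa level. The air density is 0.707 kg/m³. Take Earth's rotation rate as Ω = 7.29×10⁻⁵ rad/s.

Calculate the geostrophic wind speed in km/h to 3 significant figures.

68.8 km/h

Coriolis parameter at 55°S:
f = 2Ω sin φ = 2 × 7.29×10⁻⁵ × sin 55° = 1.19×10⁻⁴ s⁻¹
Pressure gradient: |∂P/∂n| = 500 Pa / 310000 m = 1.61×10⁻³ Pa/m
Geostrophic balance (pressure-gradient force = Coriolis force):
V_g = (1/(fρ)) |∂P/∂n| = 1.61×10⁻³ / (1.19×10⁻⁴ × 0.707) = 19.1 m/s
Converting: 19.1 m/s × 3.6 = 68.8 km/h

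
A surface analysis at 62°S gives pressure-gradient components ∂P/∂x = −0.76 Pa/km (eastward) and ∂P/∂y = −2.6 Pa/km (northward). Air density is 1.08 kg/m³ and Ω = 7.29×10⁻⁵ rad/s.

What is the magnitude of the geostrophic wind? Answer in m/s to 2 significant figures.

19 m/s

Coriolis parameter at 62°S:
f = 2Ω sin φ = 2 × 7.29×10⁻⁵ × sin 62° = 1.29×10⁻⁴ s⁻¹
In the Southern Hemisphere f is negative: f = −1.29×10⁻⁴ s⁻¹.
Component geostrophic relations (x east, y north):
u_g = −(1/(fρ)) ∂P/∂y,  v_g = (1/(fρ)) ∂P/∂x
u_g = −(−2.6×10⁻³)/(−1.29×10⁻⁴ × 1.08) = −18.7 m/s;  v_g = (−0.76×10⁻³)/(−1.29×10⁻⁴ × 1.08) = 5.47 m/s
|V_g| = √(u_g² + v_g²) = 19.5 m/s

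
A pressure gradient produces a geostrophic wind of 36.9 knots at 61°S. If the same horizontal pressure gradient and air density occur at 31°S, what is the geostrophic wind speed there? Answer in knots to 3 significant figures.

With the same pressure gradient and density, V_g ∝ 1/f ∝ 1/sin φ.
V₂ = V₁ · sin φ₁ / sin φ₂ = 36.9 × sin 61° / sin 31°
V₂ = 36.9 × 0.8746/0.5150 = 62.7 knots

62.7 knots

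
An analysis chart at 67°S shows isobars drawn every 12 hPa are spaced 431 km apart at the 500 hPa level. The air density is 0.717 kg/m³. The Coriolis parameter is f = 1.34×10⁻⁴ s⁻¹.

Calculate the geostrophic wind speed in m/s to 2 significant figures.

Pressure gradient: |∂P/∂n| = 1200 Pa / 431000 m = 2.78×10⁻³ Pa/m
Geostrophic balance (pressure-gradient force = Coriolis force):
V_g = (1/(fρ)) |∂P/∂n| = 2.78×10⁻³ / (1.34×10⁻⁴ × 0.717) = 29.0 m/s

29 m/s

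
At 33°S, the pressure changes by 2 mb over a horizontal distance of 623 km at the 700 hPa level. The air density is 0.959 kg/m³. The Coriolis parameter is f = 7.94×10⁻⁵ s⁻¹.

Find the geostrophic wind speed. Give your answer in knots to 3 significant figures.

8.20 knots

Pressure gradient: |∂P/∂n| = 200 Pa / 623000 m = 3.21×10⁻⁴ Pa/m
Geostrophic balance (pressure-gradient force = Coriolis force):
V_g = (1/(fρ)) |∂P/∂n| = 3.21×10⁻⁴ / (7.94×10⁻⁵ × 0.959) = 4.22 m/s
Converting: 4.22 m/s × 1.944 = 8.20 knots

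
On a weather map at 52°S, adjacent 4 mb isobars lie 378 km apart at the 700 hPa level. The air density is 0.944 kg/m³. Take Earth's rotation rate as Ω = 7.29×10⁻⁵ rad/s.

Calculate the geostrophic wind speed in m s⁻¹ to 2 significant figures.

Coriolis parameter at 52°S:
f = 2Ω sin φ = 2 × 7.29×10⁻⁵ × sin 52° = 1.15×10⁻⁴ s⁻¹
Pressure gradient: |∂P/∂n| = 400 Pa / 378000 m = 1.06×10⁻³ Pa/m
Geostrophic balance (pressure-gradient force = Coriolis force):
V_g = (1/(fρ)) |∂P/∂n| = 1.06×10⁻³ / (1.15×10⁻⁴ × 0.944) = 9.76 m/s

9.8 m s⁻¹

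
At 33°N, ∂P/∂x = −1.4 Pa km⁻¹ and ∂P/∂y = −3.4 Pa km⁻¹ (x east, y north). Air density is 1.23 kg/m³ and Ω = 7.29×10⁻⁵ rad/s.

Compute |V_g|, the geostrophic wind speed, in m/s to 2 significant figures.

Coriolis parameter at 33°N:
f = 2Ω sin φ = 2 × 7.29×10⁻⁵ × sin 33° = 7.94×10⁻⁵ s⁻¹
Component geostrophic relations (x east, y north):
u_g = −(1/(fρ)) ∂P/∂y,  v_g = (1/(fρ)) ∂P/∂x
u_g = −(−3.4×10⁻³)/(7.94×10⁻⁵ × 1.23) = 34.8 m/s;  v_g = (−1.4×10⁻³)/(7.94×10⁻⁵ × 1.23) = −14.3 m/s
|V_g| = √(u_g² + v_g²) = 37.6 m/s

38 m/s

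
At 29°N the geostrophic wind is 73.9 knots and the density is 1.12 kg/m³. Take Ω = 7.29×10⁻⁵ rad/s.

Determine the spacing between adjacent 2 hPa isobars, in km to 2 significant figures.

66 km

Coriolis parameter at 29°N:
f = 2Ω sin φ = 2 × 7.29×10⁻⁵ × sin 29° = 7.07×10⁻⁵ s⁻¹
Wind speed in SI: 73.9 knots = 38.0 m/s
Geostrophic balance rearranged: |∂P/∂n| = f ρ V_g
|∂P/∂n| = 7.07×10⁻⁵ × 1.12 × 38.0 = 3.01×10⁻³ Pa/m
Isobar spacing: Δn = ΔP/|∂P/∂n| = 200 Pa / 3.01×10⁻³ Pa/m = 66451 m ≈ 66 km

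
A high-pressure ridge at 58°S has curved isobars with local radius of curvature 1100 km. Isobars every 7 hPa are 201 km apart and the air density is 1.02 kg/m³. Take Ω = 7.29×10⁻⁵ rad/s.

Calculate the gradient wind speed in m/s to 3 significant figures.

38.5 m/s

Coriolis parameter at 58°S:
f = 2Ω sin φ = 2 × 7.29×10⁻⁵ × sin 58° = 1.24×10⁻⁴ s⁻¹
Pressure gradient: |∂P/∂n| = 700 Pa / 201000 m = 3.48×10⁻³ Pa/m
Geostrophic speed: V_g = |∂P/∂n|/(fρ) = 3.48×10⁻³/(1.24×10⁻⁴ × 1.02) = 27.6 m/s
Around a high, pressure-gradient force acts outward with centrifugal, so Coriolis balances both:
fV = (1/ρ)|∂P/∂n| + V²/R  →  V² − fR·V + fR·V_g = 0
With fR = 1.24×10⁻⁴ × 1100×10³ m = 136 m/s:
V = [fR − √((fR)² − 4 fR V_g)]/2 = [136 − √(136² − 4×136×27.6)]/2 = 38.5 m/s
Supergeostrophic (V > V_g = 27.6 m/s), as expected around a high.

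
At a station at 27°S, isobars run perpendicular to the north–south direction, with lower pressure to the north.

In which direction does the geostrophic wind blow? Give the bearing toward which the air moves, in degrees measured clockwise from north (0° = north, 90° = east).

270°

The pressure-gradient force points toward the north (bearing 000°).
Geostrophic balance: in the Southern Hemisphere the Coriolis force deflects motion to the left, so the geostrophic wind blows 90° to the left of the pressure-gradient force (low pressure on the right).
Rotating 000° by 90° counterclockwise gives 270° — the wind blows toward the west.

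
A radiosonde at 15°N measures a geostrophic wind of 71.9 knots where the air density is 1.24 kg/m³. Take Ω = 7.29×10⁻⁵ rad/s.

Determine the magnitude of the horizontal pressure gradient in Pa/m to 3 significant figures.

Coriolis parameter at 15°N:
f = 2Ω sin φ = 2 × 7.29×10⁻⁵ × sin 15° = 3.77×10⁻⁵ s⁻¹
Wind speed in SI: 71.9 knots = 37.0 m/s
Geostrophic balance rearranged: |∂P/∂n| = f ρ V_g
|∂P/∂n| = 3.77×10⁻⁵ × 1.24 × 37.0 = 1.73×10⁻³ Pa/m

1.73×10⁻³ Pa/m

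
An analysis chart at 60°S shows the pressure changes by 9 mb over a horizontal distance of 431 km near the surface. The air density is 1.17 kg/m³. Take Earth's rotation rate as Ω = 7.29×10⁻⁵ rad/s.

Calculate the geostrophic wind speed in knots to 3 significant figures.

27.5 knots

Coriolis parameter at 60°S:
f = 2Ω sin φ = 2 × 7.29×10⁻⁵ × sin 60° = 1.26×10⁻⁴ s⁻¹
Pressure gradient: |∂P/∂n| = 900 Pa / 431000 m = 2.09×10⁻³ Pa/m
Geostrophic balance (pressure-gradient force = Coriolis force):
V_g = (1/(fρ)) |∂P/∂n| = 2.09×10⁻³ / (1.26×10⁻⁴ × 1.17) = 14.1 m/s
Converting: 14.1 m/s × 1.944 = 27.5 knots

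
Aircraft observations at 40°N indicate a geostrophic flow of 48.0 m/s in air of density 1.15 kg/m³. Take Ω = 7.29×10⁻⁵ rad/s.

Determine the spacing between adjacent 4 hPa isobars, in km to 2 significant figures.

77 km

Coriolis parameter at 40°N:
f = 2Ω sin φ = 2 × 7.29×10⁻⁵ × sin 40° = 9.37×10⁻⁵ s⁻¹
Geostrophic balance rearranged: |∂P/∂n| = f ρ V_g
|∂P/∂n| = 9.37×10⁻⁵ × 1.15 × 48.0 = 5.17×10⁻³ Pa/m
Isobar spacing: Δn = ΔP/|∂P/∂n| = 400 Pa / 5.17×10⁻³ Pa/m = 77321 m ≈ 77 km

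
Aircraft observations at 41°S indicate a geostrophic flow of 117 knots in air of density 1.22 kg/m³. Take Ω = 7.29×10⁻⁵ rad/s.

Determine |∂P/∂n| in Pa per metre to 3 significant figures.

7.02×10⁻³ Pa/m

Coriolis parameter at 41°S:
f = 2Ω sin φ = 2 × 7.29×10⁻⁵ × sin 41° = 9.57×10⁻⁵ s⁻¹
Wind speed in SI: 117 knots = 60.2 m/s
Geostrophic balance rearranged: |∂P/∂n| = f ρ V_g
|∂P/∂n| = 9.57×10⁻⁵ × 1.22 × 60.2 = 7.02×10⁻³ Pa/m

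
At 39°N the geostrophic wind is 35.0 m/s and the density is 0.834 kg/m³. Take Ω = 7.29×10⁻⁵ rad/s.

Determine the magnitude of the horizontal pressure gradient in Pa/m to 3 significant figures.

Coriolis parameter at 39°N:
f = 2Ω sin φ = 2 × 7.29×10⁻⁵ × sin 39° = 9.18×10⁻⁵ s⁻¹
Geostrophic balance rearranged: |∂P/∂n| = f ρ V_g
|∂P/∂n| = 9.18×10⁻⁵ × 0.834 × 35.0 = 2.68×10⁻³ Pa/m

2.68×10⁻³ Pa/m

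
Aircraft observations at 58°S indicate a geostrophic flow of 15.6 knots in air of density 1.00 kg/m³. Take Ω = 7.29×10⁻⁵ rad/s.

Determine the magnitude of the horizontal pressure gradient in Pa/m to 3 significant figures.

Coriolis parameter at 58°S:
f = 2Ω sin φ = 2 × 7.29×10⁻⁵ × sin 58° = 1.24×10⁻⁴ s⁻¹
Wind speed in SI: 15.6 knots = 8.03 m/s
Geostrophic balance rearranged: |∂P/∂n| = f ρ V_g
|∂P/∂n| = 1.24×10⁻⁴ × 1.00 × 8.03 = 9.92×10⁻⁴ Pa/m

9.92×10⁻⁴ Pa/m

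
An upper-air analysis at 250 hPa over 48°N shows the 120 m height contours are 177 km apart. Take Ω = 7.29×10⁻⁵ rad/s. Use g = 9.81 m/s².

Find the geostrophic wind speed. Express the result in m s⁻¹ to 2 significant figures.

61 m s⁻¹

Coriolis parameter at 48°N:
f = 2Ω sin φ = 2 × 7.29×10⁻⁵ × sin 48° = 1.08×10⁻⁴ s⁻¹
Height gradient: |∂Z/∂n| = 120 m / 177000 m = 6.78×10⁻⁴
On a pressure surface, geostrophic balance gives V_g = (g/f)|∂Z/∂n|:
V_g = 9.81 × 6.78×10⁻⁴ / 1.08×10⁻⁴ = 61.4 m/s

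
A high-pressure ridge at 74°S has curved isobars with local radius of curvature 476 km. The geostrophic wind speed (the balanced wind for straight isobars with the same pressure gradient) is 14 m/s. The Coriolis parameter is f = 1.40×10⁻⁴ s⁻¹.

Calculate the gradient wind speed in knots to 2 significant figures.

39 knots

Around a high, pressure-gradient force acts outward with centrifugal, so Coriolis balances both:
fV = (1/ρ)|∂P/∂n| + V²/R  →  V² − fR·V + fR·V_g = 0
With fR = 1.40×10⁻⁴ × 476×10³ m = 66.6 m/s:
V = [fR − √((fR)² − 4 fR V_g)]/2 = [66.6 − √(66.6² − 4×66.6×14)]/2 = 20 m/s
Supergeostrophic (V > V_g = 14 m/s), as expected around a high.
Converting: 20 m/s × 1.944 = 39 knots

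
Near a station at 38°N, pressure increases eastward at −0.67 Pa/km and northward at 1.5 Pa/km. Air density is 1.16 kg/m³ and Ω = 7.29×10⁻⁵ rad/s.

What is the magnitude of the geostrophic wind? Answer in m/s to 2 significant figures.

16 m/s

Coriolis parameter at 38°N:
f = 2Ω sin φ = 2 × 7.29×10⁻⁵ × sin 38° = 8.98×10⁻⁵ s⁻¹
Component geostrophic relations (x east, y north):
u_g = −(1/(fρ)) ∂P/∂y,  v_g = (1/(fρ)) ∂P/∂x
u_g = −(1.5×10⁻³)/(8.98×10⁻⁵ × 1.16) = −14.4 m/s;  v_g = (−0.67×10⁻³)/(8.98×10⁻⁵ × 1.16) = −6.43 m/s
|V_g| = √(u_g² + v_g²) = 15.8 m/s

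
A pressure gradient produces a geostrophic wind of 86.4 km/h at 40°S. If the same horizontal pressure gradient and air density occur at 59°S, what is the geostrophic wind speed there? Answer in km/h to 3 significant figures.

64.8 km/h

With the same pressure gradient and density, V_g ∝ 1/f ∝ 1/sin φ.
V₂ = V₁ · sin φ₁ / sin φ₂ = 86.4 × sin 40° / sin 59°
V₂ = 86.4 × 0.6428/0.8572 = 64.8 km/h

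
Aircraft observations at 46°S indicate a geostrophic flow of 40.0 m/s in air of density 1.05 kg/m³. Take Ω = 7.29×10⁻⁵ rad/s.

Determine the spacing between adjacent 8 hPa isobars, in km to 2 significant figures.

180 km

Coriolis parameter at 46°S:
f = 2Ω sin φ = 2 × 7.29×10⁻⁵ × sin 46° = 1.05×10⁻⁴ s⁻¹
Geostrophic balance rearranged: |∂P/∂n| = f ρ V_g
|∂P/∂n| = 1.05×10⁻⁴ × 1.05 × 40.0 = 4.40×10⁻³ Pa/m
Isobar spacing: Δn = ΔP/|∂P/∂n| = 800 Pa / 4.40×10⁻³ Pa/m = 181614 m ≈ 180 km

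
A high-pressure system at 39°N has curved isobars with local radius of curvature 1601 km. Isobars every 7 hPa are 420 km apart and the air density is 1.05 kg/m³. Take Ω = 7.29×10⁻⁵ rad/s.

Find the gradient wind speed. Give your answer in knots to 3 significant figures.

Coriolis parameter at 39°N:
f = 2Ω sin φ = 2 × 7.29×10⁻⁵ × sin 39° = 9.18×10⁻⁵ s⁻¹
Pressure gradient: |∂P/∂n| = 700 Pa / 420000 m = 1.67×10⁻³ Pa/m
Geostrophic speed: V_g = |∂P/∂n|/(fρ) = 1.67×10⁻³/(9.18×10⁻⁵ × 1.05) = 17.3 m/s
Around a high, pressure-gradient force acts outward with centrifugal, so Coriolis balances both:
fV = (1/ρ)|∂P/∂n| + V²/R  →  V² − fR·V + fR·V_g = 0
With fR = 9.18×10⁻⁵ × 1601×10³ m = 147 m/s:
V = [fR − √((fR)² − 4 fR V_g)]/2 = [147 − √(147² − 4×147×17.3)]/2 = 20 m/s
Supergeostrophic (V > V_g = 17.3 m/s), as expected around a high.
Converting: 20 m/s × 1.944 = 38.9 knots

38.9 knots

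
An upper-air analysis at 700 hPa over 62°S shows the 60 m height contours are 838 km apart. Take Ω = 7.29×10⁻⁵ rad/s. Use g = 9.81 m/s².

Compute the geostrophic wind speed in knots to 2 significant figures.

11 knots

Coriolis parameter at 62°S:
f = 2Ω sin φ = 2 × 7.29×10⁻⁵ × sin 62° = 1.29×10⁻⁴ s⁻¹
Height gradient: |∂Z/∂n| = 60 m / 838000 m = 7.16×10⁻⁵
On a pressure surface, geostrophic balance gives V_g = (g/f)|∂Z/∂n|:
V_g = 9.81 × 7.16×10⁻⁵ / 1.29×10⁻⁴ = 5.46 m/s
Converting: 5.46 m/s × 1.944 = 11 knots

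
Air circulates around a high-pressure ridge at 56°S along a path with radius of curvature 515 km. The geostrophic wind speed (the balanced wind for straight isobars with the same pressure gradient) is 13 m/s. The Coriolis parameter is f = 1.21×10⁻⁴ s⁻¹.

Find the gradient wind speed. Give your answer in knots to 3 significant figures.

Around a high, pressure-gradient force acts outward with centrifugal, so Coriolis balances both:
fV = (1/ρ)|∂P/∂n| + V²/R  →  V² − fR·V + fR·V_g = 0
With fR = 1.21×10⁻⁴ × 515×10³ m = 62.3 m/s:
V = [fR − √((fR)² − 4 fR V_g)]/2 = [62.3 − √(62.3² − 4×62.3×13)]/2 = 18.5 m/s
Supergeostrophic (V > V_g = 13 m/s), as expected around a high.
Converting: 18.5 m/s × 1.944 = 35.9 knots

35.9 knots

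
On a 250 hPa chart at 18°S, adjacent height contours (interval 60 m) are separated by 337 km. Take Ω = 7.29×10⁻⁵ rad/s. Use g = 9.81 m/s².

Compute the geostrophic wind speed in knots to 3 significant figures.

Coriolis parameter at 18°S:
f = 2Ω sin φ = 2 × 7.29×10⁻⁵ × sin 18° = 4.51×10⁻⁵ s⁻¹
Height gradient: |∂Z/∂n| = 60 m / 337000 m = 1.78×10⁻⁴
On a pressure surface, geostrophic balance gives V_g = (g/f)|∂Z/∂n|:
V_g = 9.81 × 1.78×10⁻⁴ / 4.51×10⁻⁵ = 38.8 m/s
Converting: 38.8 m/s × 1.944 = 75.4 knots

75.4 knots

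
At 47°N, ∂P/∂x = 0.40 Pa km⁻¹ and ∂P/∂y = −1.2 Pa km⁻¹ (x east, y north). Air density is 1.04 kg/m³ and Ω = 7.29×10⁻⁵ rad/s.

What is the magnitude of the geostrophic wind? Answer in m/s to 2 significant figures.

Coriolis parameter at 47°N:
f = 2Ω sin φ = 2 × 7.29×10⁻⁵ × sin 47° = 1.07×10⁻⁴ s⁻¹
Component geostrophic relations (x east, y north):
u_g = −(1/(fρ)) ∂P/∂y,  v_g = (1/(fρ)) ∂P/∂x
u_g = −(−1.2×10⁻³)/(1.07×10⁻⁴ × 1.04) = 10.8 m/s;  v_g = (0.40×10⁻³)/(1.07×10⁻⁴ × 1.04) = 3.61 m/s
|V_g| = √(u_g² + v_g²) = 11.4 m/s

11 m/s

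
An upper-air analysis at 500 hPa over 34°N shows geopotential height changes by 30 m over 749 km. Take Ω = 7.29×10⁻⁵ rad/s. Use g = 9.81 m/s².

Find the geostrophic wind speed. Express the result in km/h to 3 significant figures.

Coriolis parameter at 34°N:
f = 2Ω sin φ = 2 × 7.29×10⁻⁵ × sin 34° = 8.15×10⁻⁵ s⁻¹
Height gradient: |∂Z/∂n| = 30 m / 749000 m = 4.01×10⁻⁵
On a pressure surface, geostrophic balance gives V_g = (g/f)|∂Z/∂n|:
V_g = 9.81 × 4.01×10⁻⁵ / 8.15×10⁻⁵ = 4.82 m/s
Converting: 4.82 m/s × 3.6 = 17.3 km/h

17.3 km/h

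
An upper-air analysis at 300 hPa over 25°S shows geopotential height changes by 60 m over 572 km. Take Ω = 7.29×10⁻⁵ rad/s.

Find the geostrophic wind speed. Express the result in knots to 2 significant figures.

32 knots

Coriolis parameter at 25°S:
f = 2Ω sin φ = 2 × 7.29×10⁻⁵ × sin 25° = 6.16×10⁻⁵ s⁻¹
Height gradient: |∂Z/∂n| = 60 m / 572000 m = 1.05×10⁻⁴
On a pressure surface, geostrophic balance gives V_g = (g/f)|∂Z/∂n|:
V_g = 9.81 × 1.05×10⁻⁴ / 6.16×10⁻⁵ = 16.7 m/s
Converting: 16.7 m/s × 1.944 = 32 knots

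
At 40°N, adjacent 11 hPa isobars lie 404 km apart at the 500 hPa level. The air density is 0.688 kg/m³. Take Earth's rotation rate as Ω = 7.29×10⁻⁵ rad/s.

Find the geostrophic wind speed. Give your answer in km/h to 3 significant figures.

Coriolis parameter at 40°N:
f = 2Ω sin φ = 2 × 7.29×10⁻⁵ × sin 40° = 9.37×10⁻⁵ s⁻¹
Pressure gradient: |∂P/∂n| = 1100 Pa / 404000 m = 2.72×10⁻³ Pa/m
Geostrophic balance (pressure-gradient force = Coriolis force):
V_g = (1/(fρ)) |∂P/∂n| = 2.72×10⁻³ / (9.37×10⁻⁵ × 0.688) = 42.2 m/s
Converting: 42.2 m/s × 3.6 = 152 km/h

152 km/h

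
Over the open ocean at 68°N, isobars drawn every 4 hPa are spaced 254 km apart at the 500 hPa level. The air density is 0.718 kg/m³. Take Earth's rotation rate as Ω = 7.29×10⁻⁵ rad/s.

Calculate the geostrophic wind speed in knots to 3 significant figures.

Coriolis parameter at 68°N:
f = 2Ω sin φ = 2 × 7.29×10⁻⁵ × sin 68° = 1.35×10⁻⁴ s⁻¹
Pressure gradient: |∂P/∂n| = 400 Pa / 254000 m = 1.57×10⁻³ Pa/m
Geostrophic balance (pressure-gradient force = Coriolis force):
V_g = (1/(fρ)) |∂P/∂n| = 1.57×10⁻³ / (1.35×10⁻⁴ × 0.718) = 16.2 m/s
Converting: 16.2 m/s × 1.944 = 31.5 knots

31.5 knots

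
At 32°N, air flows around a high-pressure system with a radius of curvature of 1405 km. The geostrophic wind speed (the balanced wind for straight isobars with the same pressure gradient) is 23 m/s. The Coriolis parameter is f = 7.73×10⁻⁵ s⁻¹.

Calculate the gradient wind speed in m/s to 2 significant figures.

Around a high, pressure-gradient force acts outward with centrifugal, so Coriolis balances both:
fV = (1/ρ)|∂P/∂n| + V²/R  →  V² − fR·V + fR·V_g = 0
With fR = 7.73×10⁻⁵ × 1405×10³ m = 109 m/s:
V = [fR − √((fR)² − 4 fR V_g)]/2 = [109 − √(109² − 4×109×23)]/2 = 33.1 m/s
Supergeostrophic (V > V_g = 23 m/s), as expected around a high.

33 m/s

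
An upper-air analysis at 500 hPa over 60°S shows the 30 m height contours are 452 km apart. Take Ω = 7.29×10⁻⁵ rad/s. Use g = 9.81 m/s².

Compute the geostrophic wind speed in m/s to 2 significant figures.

5.2 m/s

Coriolis parameter at 60°S:
f = 2Ω sin φ = 2 × 7.29×10⁻⁵ × sin 60° = 1.26×10⁻⁴ s⁻¹
Height gradient: |∂Z/∂n| = 30 m / 452000 m = 6.64×10⁻⁵
On a pressure surface, geostrophic balance gives V_g = (g/f)|∂Z/∂n|:
V_g = 9.81 × 6.64×10⁻⁵ / 1.26×10⁻⁴ = 5.16 m/s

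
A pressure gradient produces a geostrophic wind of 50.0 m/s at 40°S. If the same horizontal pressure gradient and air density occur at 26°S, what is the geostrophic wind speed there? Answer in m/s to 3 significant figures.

73.3 m/s

With the same pressure gradient and density, V_g ∝ 1/f ∝ 1/sin φ.
V₂ = V₁ · sin φ₁ / sin φ₂ = 50.0 × sin 40° / sin 26°
V₂ = 50.0 × 0.6428/0.4384 = 73.3 m/s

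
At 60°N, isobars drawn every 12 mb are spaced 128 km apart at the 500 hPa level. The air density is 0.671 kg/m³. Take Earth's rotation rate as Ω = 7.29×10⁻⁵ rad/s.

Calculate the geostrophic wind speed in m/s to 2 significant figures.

Coriolis parameter at 60°N:
f = 2Ω sin φ = 2 × 7.29×10⁻⁵ × sin 60° = 1.26×10⁻⁴ s⁻¹
Pressure gradient: |∂P/∂n| = 1200 Pa / 128000 m = 9.38×10⁻³ Pa/m
Geostrophic balance (pressure-gradient force = Coriolis force):
V_g = (1/(fρ)) |∂P/∂n| = 9.38×10⁻³ / (1.26×10⁻⁴ × 0.671) = 111 m/s

110 m/s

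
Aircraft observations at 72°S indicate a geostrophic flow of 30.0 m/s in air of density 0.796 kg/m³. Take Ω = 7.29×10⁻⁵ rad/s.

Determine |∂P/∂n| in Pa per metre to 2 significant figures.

3.3×10⁻³ Pa/m

Coriolis parameter at 72°S:
f = 2Ω sin φ = 2 × 7.29×10⁻⁵ × sin 72° = 1.39×10⁻⁴ s⁻¹
Geostrophic balance rearranged: |∂P/∂n| = f ρ V_g
|∂P/∂n| = 1.39×10⁻⁴ × 0.796 × 30.0 = 3.31×10⁻³ Pa/m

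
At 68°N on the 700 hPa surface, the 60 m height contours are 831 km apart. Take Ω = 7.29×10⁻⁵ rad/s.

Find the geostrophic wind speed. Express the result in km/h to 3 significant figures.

Coriolis parameter at 68°N:
f = 2Ω sin φ = 2 × 7.29×10⁻⁵ × sin 68° = 1.35×10⁻⁴ s⁻¹
Height gradient: |∂Z/∂n| = 60 m / 831000 m = 7.22×10⁻⁵
On a pressure surface, geostrophic balance gives V_g = (g/f)|∂Z/∂n|:
V_g = 9.81 × 7.22×10⁻⁵ / 1.35×10⁻⁴ = 5.24 m/s
Converting: 5.24 m/s × 3.6 = 18.9 km/h

18.9 km/h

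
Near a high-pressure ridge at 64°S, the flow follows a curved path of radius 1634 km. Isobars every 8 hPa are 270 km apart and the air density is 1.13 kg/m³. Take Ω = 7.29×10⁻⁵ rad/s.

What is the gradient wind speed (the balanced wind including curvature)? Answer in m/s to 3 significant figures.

Coriolis parameter at 64°S:
f = 2Ω sin φ = 2 × 7.29×10⁻⁵ × sin 64° = 1.31×10⁻⁴ s⁻¹
Pressure gradient: |∂P/∂n| = 800 Pa / 270000 m = 2.96×10⁻³ Pa/m
Geostrophic speed: V_g = |∂P/∂n|/(fρ) = 2.96×10⁻³/(1.31×10⁻⁴ × 1.13) = 20.0 m/s
Around a high, pressure-gradient force acts outward with centrifugal, so Coriolis balances both:
fV = (1/ρ)|∂P/∂n| + V²/R  →  V² − fR·V + fR·V_g = 0
With fR = 1.31×10⁻⁴ × 1634×10³ m = 214 m/s:
V = [fR − √((fR)² − 4 fR V_g)]/2 = [214 − √(214² − 4×214×20)]/2 = 22.3 m/s
Supergeostrophic (V > V_g = 20 m/s), as expected around a high.

22.3 m/s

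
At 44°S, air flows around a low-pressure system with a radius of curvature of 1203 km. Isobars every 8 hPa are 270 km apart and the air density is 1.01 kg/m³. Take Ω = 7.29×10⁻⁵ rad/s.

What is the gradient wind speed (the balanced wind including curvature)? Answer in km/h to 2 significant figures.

Coriolis parameter at 44°S:
f = 2Ω sin φ = 2 × 7.29×10⁻⁵ × sin 44° = 1.01×10⁻⁴ s⁻¹
Pressure gradient: |∂P/∂n| = 800 Pa / 270000 m = 2.96×10⁻³ Pa/m
Geostrophic speed: V_g = |∂P/∂n|/(fρ) = 2.96×10⁻³/(1.01×10⁻⁴ × 1.01) = 29.0 m/s
Around a low, centrifugal force acts outward with Coriolis, so pressure-gradient force balances both:
(1/ρ)|∂P/∂n| = fV + V²/R  →  V² + fR·V − fR·V_g = 0
With fR = 1.01×10⁻⁴ × 1203×10³ m = 122 m/s:
V = [−fR + √((fR)² + 4 fR V_g)]/2 = [−122 + √(122² + 4×122×29)]/2 = 24.2 m/s
Subgeostrophic (V < V_g = 29 m/s), as expected around a low.
Converting: 24.2 m/s × 3.6 = 87 km/h

87 km/h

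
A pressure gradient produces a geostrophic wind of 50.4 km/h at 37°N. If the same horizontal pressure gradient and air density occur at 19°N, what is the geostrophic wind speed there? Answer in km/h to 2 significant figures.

93 km/h

With the same pressure gradient and density, V_g ∝ 1/f ∝ 1/sin φ.
V₂ = V₁ · sin φ₁ / sin φ₂ = 50.4 × sin 37° / sin 19°
V₂ = 50.4 × 0.6018/0.3256 = 93 km/h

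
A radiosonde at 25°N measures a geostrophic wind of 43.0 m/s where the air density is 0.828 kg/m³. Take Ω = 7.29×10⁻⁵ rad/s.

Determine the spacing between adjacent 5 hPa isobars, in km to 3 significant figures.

228 km

Coriolis parameter at 25°N:
f = 2Ω sin φ = 2 × 7.29×10⁻⁵ × sin 25° = 6.16×10⁻⁵ s⁻¹
Geostrophic balance rearranged: |∂P/∂n| = f ρ V_g
|∂P/∂n| = 6.16×10⁻⁵ × 0.828 × 43.0 = 2.19×10⁻³ Pa/m
Isobar spacing: Δn = ΔP/|∂P/∂n| = 500 Pa / 2.19×10⁻³ Pa/m = 227911 m ≈ 228 km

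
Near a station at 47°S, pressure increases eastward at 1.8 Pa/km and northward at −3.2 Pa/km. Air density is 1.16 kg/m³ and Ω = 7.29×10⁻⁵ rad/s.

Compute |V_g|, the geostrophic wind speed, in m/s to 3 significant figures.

29.7 m/s

Coriolis parameter at 47°S:
f = 2Ω sin φ = 2 × 7.29×10⁻⁵ × sin 47° = 1.07×10⁻⁴ s⁻¹
In the Southern Hemisphere f is negative: f = −1.07×10⁻⁴ s⁻¹.
Component geostrophic relations (x east, y north):
u_g = −(1/(fρ)) ∂P/∂y,  v_g = (1/(fρ)) ∂P/∂x
u_g = −(−3.2×10⁻³)/(−1.07×10⁻⁴ × 1.16) = −25.9 m/s;  v_g = (1.8×10⁻³)/(−1.07×10⁻⁴ × 1.16) = −14.6 m/s
|V_g| = √(u_g² + v_g²) = 29.7 m/s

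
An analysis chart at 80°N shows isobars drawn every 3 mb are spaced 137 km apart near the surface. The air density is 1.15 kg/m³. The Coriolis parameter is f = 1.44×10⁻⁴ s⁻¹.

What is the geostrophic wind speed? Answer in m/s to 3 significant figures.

13.2 m/s

Pressure gradient: |∂P/∂n| = 300 Pa / 137000 m = 2.19×10⁻³ Pa/m
Geostrophic balance (pressure-gradient force = Coriolis force):
V_g = (1/(fρ)) |∂P/∂n| = 2.19×10⁻³ / (1.44×10⁻⁴ × 1.15) = 13.2 m/s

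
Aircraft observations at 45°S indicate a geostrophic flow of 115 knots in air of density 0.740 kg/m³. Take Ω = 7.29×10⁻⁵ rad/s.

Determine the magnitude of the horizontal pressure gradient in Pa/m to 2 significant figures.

4.5×10⁻³ Pa/m

Coriolis parameter at 45°S:
f = 2Ω sin φ = 2 × 7.29×10⁻⁵ × sin 45° = 1.03×10⁻⁴ s⁻¹
Wind speed in SI: 115 knots = 59.2 m/s
Geostrophic balance rearranged: |∂P/∂n| = f ρ V_g
|∂P/∂n| = 1.03×10⁻⁴ × 0.740 × 59.2 = 4.51×10⁻³ Pa/m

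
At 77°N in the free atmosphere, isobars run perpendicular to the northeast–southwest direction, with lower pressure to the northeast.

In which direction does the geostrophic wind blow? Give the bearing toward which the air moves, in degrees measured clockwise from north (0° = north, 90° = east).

The pressure-gradient force points toward the northeast (bearing 045°).
Geostrophic balance: in the Northern Hemisphere the Coriolis force deflects motion to the right, so the geostrophic wind blows 90° to the right of the pressure-gradient force (low pressure on the left).
Rotating 045° by 90° clockwise gives 135° — the wind blows toward the southeast.

135°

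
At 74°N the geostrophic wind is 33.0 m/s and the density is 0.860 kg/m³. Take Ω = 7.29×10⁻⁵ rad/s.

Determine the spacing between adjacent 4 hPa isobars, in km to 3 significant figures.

Coriolis parameter at 74°N:
f = 2Ω sin φ = 2 × 7.29×10⁻⁵ × sin 74° = 1.40×10⁻⁴ s⁻¹
Geostrophic balance rearranged: |∂P/∂n| = f ρ V_g
|∂P/∂n| = 1.40×10⁻⁴ × 0.860 × 33.0 = 3.98×10⁻³ Pa/m
Isobar spacing: Δn = ΔP/|∂P/∂n| = 400 Pa / 3.98×10⁻³ Pa/m = 100565 m ≈ 101 km

101 km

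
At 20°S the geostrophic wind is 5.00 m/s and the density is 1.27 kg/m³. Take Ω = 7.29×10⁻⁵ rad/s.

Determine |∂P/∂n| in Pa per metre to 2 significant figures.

Coriolis parameter at 20°S:
f = 2Ω sin φ = 2 × 7.29×10⁻⁵ × sin 20° = 4.99×10⁻⁵ s⁻¹
Geostrophic balance rearranged: |∂P/∂n| = f ρ V_g
|∂P/∂n| = 4.99×10⁻⁵ × 1.27 × 5.00 = 3.17×10⁻⁴ Pa/m

3.2×10⁻⁴ Pa/m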